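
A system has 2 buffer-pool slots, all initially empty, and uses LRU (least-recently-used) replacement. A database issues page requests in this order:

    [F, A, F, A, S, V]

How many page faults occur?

F -> fault, frames [F]
A -> fault, frames [F, A]
F -> hit
A -> hit
S -> fault, evict F, frames [A, S]
V -> fault, evict A, frames [S, V]
Page faults: 4.

4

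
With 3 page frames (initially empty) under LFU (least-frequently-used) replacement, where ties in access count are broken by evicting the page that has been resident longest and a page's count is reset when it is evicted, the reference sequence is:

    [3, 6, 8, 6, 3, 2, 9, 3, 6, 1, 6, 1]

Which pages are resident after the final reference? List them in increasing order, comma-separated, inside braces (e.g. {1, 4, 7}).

{1, 3, 6}

3 -> fault, frames (3)
6 -> fault, frames (3 6)
8 -> fault, frames (3 6 8)
6 -> hit
3 -> hit
2 -> fault, evict 8, frames (3 6 2)
9 -> fault, evict 2, frames (3 6 9)
3 -> hit
6 -> hit
1 -> fault, evict 9, frames (3 6 1)
6 -> hit
1 -> hit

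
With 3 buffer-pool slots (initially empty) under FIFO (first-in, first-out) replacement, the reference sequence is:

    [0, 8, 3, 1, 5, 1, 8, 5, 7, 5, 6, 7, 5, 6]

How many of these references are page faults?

0: fault, frames {0}
8: fault, frames {0,8}
3: fault, frames {0,8,3}
1: fault, evict 0, frames {8,3,1}
5: fault, evict 8, frames {3,1,5}
1: hit
8: fault, evict 3, frames {1,5,8}
5: hit
7: fault, evict 1, frames {5,8,7}
5: hit
6: fault, evict 5, frames {8,7,6}
7: hit
5: fault, evict 8, frames {7,6,5}
6: hit
Page faults: 9.

9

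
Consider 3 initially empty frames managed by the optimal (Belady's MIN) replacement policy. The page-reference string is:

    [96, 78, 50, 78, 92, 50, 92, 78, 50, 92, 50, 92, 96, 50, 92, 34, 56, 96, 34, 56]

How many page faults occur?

96 → miss, frames (96)
78 → miss, frames (96 78)
50 → miss, frames (96 78 50)
78 → hit
92 → miss, evict 96, frames (78 50 92)
50 → hit
92 → hit
78 → hit
50 → hit
92 → hit
50 → hit
92 → hit
96 → miss, evict 78, frames (50 92 96)
50 → hit
92 → hit
34 → miss, evict 92, frames (50 96 34)
56 → miss, evict 50, frames (96 34 56)
96 → hit
34 → hit
56 → hit
Page faults: 7.

7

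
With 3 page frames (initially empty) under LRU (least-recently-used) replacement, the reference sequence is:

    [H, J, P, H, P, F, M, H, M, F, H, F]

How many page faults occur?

6

H → fault, frames (H)
J → fault, frames (H J)
P → fault, frames (H J P)
H → hit
P → hit
F → fault, evict J, frames (H P F)
M → fault, evict H, frames (P F M)
H → fault, evict P, frames (F M H)
M → hit
F → hit
H → hit
F → hit
Page faults: 6.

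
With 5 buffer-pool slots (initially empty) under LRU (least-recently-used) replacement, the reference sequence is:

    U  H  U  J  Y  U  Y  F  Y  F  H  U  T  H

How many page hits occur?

U: miss, frames (U)
H: miss, frames (U H)
U: hit
J: miss, frames (H U J)
Y: miss, frames (H U J Y)
U: hit
Y: hit
F: miss, frames (H J U Y F)
Y: hit
F: hit
H: hit
U: hit
T: miss, evict J, frames (Y F H U T)
H: hit
Hits: 8.

8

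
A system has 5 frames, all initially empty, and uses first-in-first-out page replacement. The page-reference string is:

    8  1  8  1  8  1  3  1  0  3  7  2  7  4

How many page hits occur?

7

8 → fault, frames [8]
1 → fault, frames [8, 1]
8 → hit
1 → hit
8 → hit
1 → hit
3 → fault, frames [8, 1, 3]
1 → hit
0 → fault, frames [8, 1, 3, 0]
3 → hit
7 → fault, frames [8, 1, 3, 0, 7]
2 → fault, evict 8, frames [1, 3, 0, 7, 2]
7 → hit
4 → fault, evict 1, frames [3, 0, 7, 2, 4]
Hits: 7.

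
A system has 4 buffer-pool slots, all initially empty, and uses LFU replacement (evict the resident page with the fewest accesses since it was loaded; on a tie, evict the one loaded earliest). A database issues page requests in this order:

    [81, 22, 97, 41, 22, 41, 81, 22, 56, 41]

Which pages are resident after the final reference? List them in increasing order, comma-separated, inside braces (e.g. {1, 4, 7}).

81 → fault, frames (81)
22 → fault, frames (81 22)
97 → fault, frames (81 22 97)
41 → fault, frames (81 22 97 41)
22 → hit
41 → hit
81 → hit
22 → hit
56 → fault, evict 97, frames (81 22 41 56)
41 → hit

{22, 41, 56, 81}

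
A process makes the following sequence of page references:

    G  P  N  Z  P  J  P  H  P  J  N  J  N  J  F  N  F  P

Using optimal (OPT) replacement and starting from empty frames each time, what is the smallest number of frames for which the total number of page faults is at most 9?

f=1: 18 faults
f=2: 10 faults
f=3: 8 faults
f=4: 7 faults
f=5: 7 faults
f=6: 7 faults
f=7: 7 faults
Smallest f with faults ≤ 9 is 3.

3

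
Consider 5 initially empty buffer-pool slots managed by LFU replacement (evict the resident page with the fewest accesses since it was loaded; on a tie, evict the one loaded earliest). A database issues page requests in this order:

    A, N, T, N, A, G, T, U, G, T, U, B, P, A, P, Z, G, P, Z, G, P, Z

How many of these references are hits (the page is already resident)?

8

A: miss, frames (A)
N: miss, frames (A N)
T: miss, frames (A N T)
N: hit
A: hit
G: miss, frames (A N T G)
T: hit
U: miss, frames (A N T G U)
G: hit
T: hit
U: hit
B: miss, evict A, frames (N T G U B)
P: miss, evict B, frames (N T G U P)
A: miss, evict P, frames (N T G U A)
P: miss, evict A, frames (N T G U P)
Z: miss, evict P, frames (N T G U Z)
G: hit
P: miss, evict Z, frames (N T G U P)
Z: miss, evict P, frames (N T G U Z)
G: hit
P: miss, evict Z, frames (N T G U P)
Z: miss, evict P, frames (N T G U Z)
Hits: 8.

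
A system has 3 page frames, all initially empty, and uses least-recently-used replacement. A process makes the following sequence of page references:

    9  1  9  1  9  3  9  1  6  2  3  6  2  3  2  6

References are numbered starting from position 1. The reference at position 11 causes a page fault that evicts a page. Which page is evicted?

1

pos 1: 9: fault, frames [9]
pos 2: 1: fault, frames [9, 1]
pos 3: 9: hit
pos 4: 1: hit
pos 5: 9: hit
pos 6: 3: fault, frames [1, 9, 3]
pos 7: 9: hit
pos 8: 1: hit
pos 9: 6: fault, evict 3, frames [9, 1, 6]
pos 10: 2: fault, evict 9, frames [1, 6, 2]
pos 11: 3: fault, evict 1, frames [6, 2, 3]
At position 11, page 1 is evicted.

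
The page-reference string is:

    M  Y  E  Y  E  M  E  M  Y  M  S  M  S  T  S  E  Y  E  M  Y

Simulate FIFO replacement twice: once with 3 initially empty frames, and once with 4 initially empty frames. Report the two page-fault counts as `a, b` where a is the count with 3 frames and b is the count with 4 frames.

9, 7

3 frames: F F F . . . . . . . F F . F . F F . F . → 9 faults.
4 frames: F F F . . . . . . . F . . F . . . . F F → 7 faults.
7 < 9: adding a frame reduced faults, as is typical.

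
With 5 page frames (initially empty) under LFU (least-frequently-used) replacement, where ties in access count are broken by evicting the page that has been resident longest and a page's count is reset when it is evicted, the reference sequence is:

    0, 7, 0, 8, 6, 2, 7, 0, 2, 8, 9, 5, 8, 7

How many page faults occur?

7

0: miss, frames {0}
7: miss, frames {0,7}
0: hit
8: miss, frames {0,7,8}
6: miss, frames {0,7,8,6}
2: miss, frames {0,7,8,6,2}
7: hit
0: hit
2: hit
8: hit
9: miss, evict 6, frames {0,7,8,2,9}
5: miss, evict 9, frames {0,7,8,2,5}
8: hit
7: hit
Page faults: 7.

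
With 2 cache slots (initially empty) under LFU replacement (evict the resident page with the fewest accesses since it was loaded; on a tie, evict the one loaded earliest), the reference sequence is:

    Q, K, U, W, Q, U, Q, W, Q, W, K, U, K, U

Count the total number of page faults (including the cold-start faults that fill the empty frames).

Q → miss, frames (Q)
K → miss, frames (Q K)
U → miss, evict Q, frames (K U)
W → miss, evict K, frames (U W)
Q → miss, evict U, frames (W Q)
U → miss, evict W, frames (Q U)
Q → hit
W → miss, evict U, frames (Q W)
Q → hit
W → hit
K → miss, evict W, frames (Q K)
U → miss, evict K, frames (Q U)
K → miss, evict U, frames (Q K)
U → miss, evict K, frames (Q U)
Page faults: 11.

11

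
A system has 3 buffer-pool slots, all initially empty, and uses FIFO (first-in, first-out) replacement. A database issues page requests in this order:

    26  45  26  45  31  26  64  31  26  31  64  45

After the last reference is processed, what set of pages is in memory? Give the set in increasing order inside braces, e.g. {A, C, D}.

26 → miss, frames (26)
45 → miss, frames (26 45)
26 → hit
45 → hit
31 → miss, frames (26 45 31)
26 → hit
64 → miss, evict 26, frames (45 31 64)
31 → hit
26 → miss, evict 45, frames (31 64 26)
31 → hit
64 → hit
45 → miss, evict 31, frames (64 26 45)

{26, 45, 64}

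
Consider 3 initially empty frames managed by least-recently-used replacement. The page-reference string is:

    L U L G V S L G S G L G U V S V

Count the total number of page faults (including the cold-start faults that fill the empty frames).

10

L → fault, frames (L)
U → fault, frames (L U)
L → hit
G → fault, frames (U L G)
V → fault, evict U, frames (L G V)
S → fault, evict L, frames (G V S)
L → fault, evict G, frames (V S L)
G → fault, evict V, frames (S L G)
S → hit
G → hit
L → hit
G → hit
U → fault, evict S, frames (L G U)
V → fault, evict L, frames (G U V)
S → fault, evict G, frames (U V S)
V → hit
Page faults: 10.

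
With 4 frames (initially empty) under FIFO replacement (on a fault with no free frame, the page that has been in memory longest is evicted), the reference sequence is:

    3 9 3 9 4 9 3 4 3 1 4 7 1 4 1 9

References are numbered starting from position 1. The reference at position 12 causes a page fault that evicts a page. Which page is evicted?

3

pos 1: 3 -> miss, frames [3]
pos 2: 9 -> miss, frames [3, 9]
pos 3: 3 -> hit
pos 4: 9 -> hit
pos 5: 4 -> miss, frames [3, 9, 4]
pos 6: 9 -> hit
pos 7: 3 -> hit
pos 8: 4 -> hit
pos 9: 3 -> hit
pos 10: 1 -> miss, frames [3, 9, 4, 1]
pos 11: 4 -> hit
pos 12: 7 -> miss, evict 3, frames [9, 4, 1, 7]
At position 12, page 3 is evicted.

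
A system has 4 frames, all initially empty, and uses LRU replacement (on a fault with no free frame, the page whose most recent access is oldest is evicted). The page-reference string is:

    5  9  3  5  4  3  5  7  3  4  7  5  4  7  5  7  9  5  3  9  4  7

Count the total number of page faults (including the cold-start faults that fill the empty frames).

5 → miss, frames [5]
9 → miss, frames [5, 9]
3 → miss, frames [5, 9, 3]
5 → hit
4 → miss, frames [9, 3, 5, 4]
3 → hit
5 → hit
7 → miss, evict 9, frames [4, 3, 5, 7]
3 → hit
4 → hit
7 → hit
5 → hit
4 → hit
7 → hit
5 → hit
7 → hit
9 → miss, evict 3, frames [4, 5, 7, 9]
5 → hit
3 → miss, evict 4, frames [7, 9, 5, 3]
9 → hit
4 → miss, evict 7, frames [5, 3, 9, 4]
7 → miss, evict 5, frames [3, 9, 4, 7]
Page faults: 9.

9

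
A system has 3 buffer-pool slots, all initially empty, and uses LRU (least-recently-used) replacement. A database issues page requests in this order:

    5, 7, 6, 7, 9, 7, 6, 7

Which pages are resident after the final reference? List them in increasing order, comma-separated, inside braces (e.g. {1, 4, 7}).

{6, 7, 9}

5: miss, frames (5)
7: miss, frames (5 7)
6: miss, frames (5 7 6)
7: hit
9: miss, evict 5, frames (6 7 9)
7: hit
6: hit
7: hit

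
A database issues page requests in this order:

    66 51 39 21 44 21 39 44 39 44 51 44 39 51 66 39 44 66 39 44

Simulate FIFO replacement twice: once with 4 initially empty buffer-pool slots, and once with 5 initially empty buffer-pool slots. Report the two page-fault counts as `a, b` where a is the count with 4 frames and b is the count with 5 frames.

4 frames: F F F F F . . . . . . . . . F . . . . . → 6 faults.
5 frames: F F F F F . . . . . . . . . . . . . . . → 5 faults.
5 < 6: adding a frame reduced faults, as is typical.

6, 5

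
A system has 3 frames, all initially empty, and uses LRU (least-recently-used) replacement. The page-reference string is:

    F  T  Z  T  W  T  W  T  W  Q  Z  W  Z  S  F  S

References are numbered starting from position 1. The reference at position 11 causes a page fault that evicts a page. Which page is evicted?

pos 1: F -> fault, frames [F]
pos 2: T -> fault, frames [F, T]
pos 3: Z -> fault, frames [F, T, Z]
pos 4: T -> hit
pos 5: W -> fault, evict F, frames [Z, T, W]
pos 6: T -> hit
pos 7: W -> hit
pos 8: T -> hit
pos 9: W -> hit
pos 10: Q -> fault, evict Z, frames [T, W, Q]
pos 11: Z -> fault, evict T, frames [W, Q, Z]
At position 11, page T is evicted.

T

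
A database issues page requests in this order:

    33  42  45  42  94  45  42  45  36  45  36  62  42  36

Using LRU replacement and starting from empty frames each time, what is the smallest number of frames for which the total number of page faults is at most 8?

f=1: 14 faults
f=2: 10 faults
f=3: 7 faults
f=4: 6 faults
f=5: 6 faults
f=6: 6 faults
Smallest f with faults ≤ 8 is 3.

3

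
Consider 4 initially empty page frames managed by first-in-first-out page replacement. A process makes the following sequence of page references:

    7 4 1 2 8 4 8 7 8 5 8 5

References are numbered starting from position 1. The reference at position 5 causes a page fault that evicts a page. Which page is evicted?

pos 1: 7 → fault, frames [7]
pos 2: 4 → fault, frames [7, 4]
pos 3: 1 → fault, frames [7, 4, 1]
pos 4: 2 → fault, frames [7, 4, 1, 2]
pos 5: 8 → fault, evict 7, frames [4, 1, 2, 8]
At position 5, page 7 is evicted.

7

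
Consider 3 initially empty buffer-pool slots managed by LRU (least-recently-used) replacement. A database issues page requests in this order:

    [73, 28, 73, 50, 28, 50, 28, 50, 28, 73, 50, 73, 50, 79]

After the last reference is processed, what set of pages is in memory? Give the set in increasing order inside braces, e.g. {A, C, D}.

73: fault, frames {73}
28: fault, frames {73,28}
73: hit
50: fault, frames {28,73,50}
28: hit
50: hit
28: hit
50: hit
28: hit
73: hit
50: hit
73: hit
50: hit
79: fault, evict 28, frames {73,50,79}

{50, 73, 79}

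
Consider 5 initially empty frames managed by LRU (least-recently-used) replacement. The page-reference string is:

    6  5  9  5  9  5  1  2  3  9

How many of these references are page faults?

6: fault, frames (6)
5: fault, frames (6 5)
9: fault, frames (6 5 9)
5: hit
9: hit
5: hit
1: fault, frames (6 9 5 1)
2: fault, frames (6 9 5 1 2)
3: fault, evict 6, frames (9 5 1 2 3)
9: hit
Page faults: 6.

6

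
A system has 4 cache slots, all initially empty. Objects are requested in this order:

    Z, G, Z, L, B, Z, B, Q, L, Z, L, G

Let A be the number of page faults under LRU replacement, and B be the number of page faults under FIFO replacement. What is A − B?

Under LRU: F F . F F . . F . . . F → 6 faults.
Under FIFO: F F . F F . . F . F . F → 7 faults.
A − B = 6 − 7 = -1.

-1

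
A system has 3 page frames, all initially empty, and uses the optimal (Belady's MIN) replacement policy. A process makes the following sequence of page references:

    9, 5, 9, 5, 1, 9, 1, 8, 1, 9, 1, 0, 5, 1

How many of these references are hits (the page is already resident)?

9: fault, frames (9)
5: fault, frames (9 5)
9: hit
5: hit
1: fault, frames (9 5 1)
9: hit
1: hit
8: fault, evict 5, frames (9 1 8)
1: hit
9: hit
1: hit
0: fault, evict 8, frames (9 1 0)
5: fault, evict 0, frames (9 1 5)
1: hit
Hits: 8.

8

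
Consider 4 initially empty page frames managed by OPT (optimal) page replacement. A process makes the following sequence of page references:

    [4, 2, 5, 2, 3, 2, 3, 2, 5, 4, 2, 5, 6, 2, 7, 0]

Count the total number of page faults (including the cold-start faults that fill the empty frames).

4 → miss, frames (4)
2 → miss, frames (4 2)
5 → miss, frames (4 2 5)
2 → hit
3 → miss, frames (4 2 5 3)
2 → hit
3 → hit
2 → hit
5 → hit
4 → hit
2 → hit
5 → hit
6 → miss, evict 3, frames (4 2 5 6)
2 → hit
7 → miss, evict 6, frames (4 2 5 7)
0 → miss, evict 7, frames (4 2 5 0)
Page faults: 7.

7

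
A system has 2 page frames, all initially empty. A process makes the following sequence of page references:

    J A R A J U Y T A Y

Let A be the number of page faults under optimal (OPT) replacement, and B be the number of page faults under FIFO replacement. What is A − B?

-1

Under OPT: F F F . F F F F . F → 8 faults.
Under FIFO: F F F . F F F F F F → 9 faults.
A − B = 8 − 9 = -1.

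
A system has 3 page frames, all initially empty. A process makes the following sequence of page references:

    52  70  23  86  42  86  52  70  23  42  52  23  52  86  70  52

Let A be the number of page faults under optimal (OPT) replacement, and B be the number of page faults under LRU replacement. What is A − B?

-3

Under OPT: F F F F F . . F F . . . . F F . → 9 faults.
Under LRU: F F F F F . F F F F F . . F F . → 12 faults.
A − B = 9 − 12 = -3.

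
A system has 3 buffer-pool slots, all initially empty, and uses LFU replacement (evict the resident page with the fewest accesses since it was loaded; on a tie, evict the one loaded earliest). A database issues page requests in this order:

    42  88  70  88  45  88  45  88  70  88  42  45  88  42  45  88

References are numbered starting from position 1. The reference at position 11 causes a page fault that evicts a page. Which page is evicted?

pos 1: 42 -> fault, frames (42)
pos 2: 88 -> fault, frames (42 88)
pos 3: 70 -> fault, frames (42 88 70)
pos 4: 88 -> hit
pos 5: 45 -> fault, evict 42, frames (88 70 45)
pos 6: 88 -> hit
pos 7: 45 -> hit
pos 8: 88 -> hit
pos 9: 70 -> hit
pos 10: 88 -> hit
pos 11: 42 -> fault, evict 70, frames (88 45 42)
At position 11, page 70 is evicted.

70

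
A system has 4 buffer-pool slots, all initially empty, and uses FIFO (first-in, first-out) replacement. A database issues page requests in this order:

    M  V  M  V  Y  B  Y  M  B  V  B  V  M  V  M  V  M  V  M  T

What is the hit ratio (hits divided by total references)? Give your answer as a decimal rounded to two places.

M: miss, frames (M)
V: miss, frames (M V)
M: hit
V: hit
Y: miss, frames (M V Y)
B: miss, frames (M V Y B)
Y: hit
M: hit
B: hit
V: hit
B: hit
V: hit
M: hit
V: hit
M: hit
V: hit
M: hit
V: hit
M: hit
T: miss, evict M, frames (V Y B T)
Hits: 15 of 20 references → 15/20 = 0.7500.

0.75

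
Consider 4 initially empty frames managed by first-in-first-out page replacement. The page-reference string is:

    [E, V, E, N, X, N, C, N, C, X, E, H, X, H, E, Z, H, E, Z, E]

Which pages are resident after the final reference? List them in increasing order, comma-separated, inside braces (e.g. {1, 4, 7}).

E → miss, frames {E}
V → miss, frames {E,V}
E → hit
N → miss, frames {E,V,N}
X → miss, frames {E,V,N,X}
N → hit
C → miss, evict E, frames {V,N,X,C}
N → hit
C → hit
X → hit
E → miss, evict V, frames {N,X,C,E}
H → miss, evict N, frames {X,C,E,H}
X → hit
H → hit
E → hit
Z → miss, evict X, frames {C,E,H,Z}
H → hit
E → hit
Z → hit
E → hit

{C, E, H, Z}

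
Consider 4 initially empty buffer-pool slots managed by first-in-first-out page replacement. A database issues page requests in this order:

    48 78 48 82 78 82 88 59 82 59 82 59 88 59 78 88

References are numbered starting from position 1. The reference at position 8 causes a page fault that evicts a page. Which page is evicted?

48

pos 1: 48 → fault, frames (48)
pos 2: 78 → fault, frames (48 78)
pos 3: 48 → hit
pos 4: 82 → fault, frames (48 78 82)
pos 5: 78 → hit
pos 6: 82 → hit
pos 7: 88 → fault, frames (48 78 82 88)
pos 8: 59 → fault, evict 48, frames (78 82 88 59)
At position 8, page 48 is evicted.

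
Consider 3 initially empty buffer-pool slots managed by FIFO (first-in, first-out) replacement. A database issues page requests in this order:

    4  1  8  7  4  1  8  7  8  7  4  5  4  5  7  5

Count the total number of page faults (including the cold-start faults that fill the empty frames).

10

4 → miss, frames (4)
1 → miss, frames (4 1)
8 → miss, frames (4 1 8)
7 → miss, evict 4, frames (1 8 7)
4 → miss, evict 1, frames (8 7 4)
1 → miss, evict 8, frames (7 4 1)
8 → miss, evict 7, frames (4 1 8)
7 → miss, evict 4, frames (1 8 7)
8 → hit
7 → hit
4 → miss, evict 1, frames (8 7 4)
5 → miss, evict 8, frames (7 4 5)
4 → hit
5 → hit
7 → hit
5 → hit
Page faults: 10.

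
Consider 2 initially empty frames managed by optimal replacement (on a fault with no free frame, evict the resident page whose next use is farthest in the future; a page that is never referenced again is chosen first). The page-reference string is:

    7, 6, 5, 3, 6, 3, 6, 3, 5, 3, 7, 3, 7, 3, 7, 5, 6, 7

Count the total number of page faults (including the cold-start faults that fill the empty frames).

8

7: fault, frames [7]
6: fault, frames [7, 6]
5: fault, evict 7, frames [6, 5]
3: fault, evict 5, frames [6, 3]
6: hit
3: hit
6: hit
3: hit
5: fault, evict 6, frames [3, 5]
3: hit
7: fault, evict 5, frames [3, 7]
3: hit
7: hit
3: hit
7: hit
5: fault, evict 3, frames [7, 5]
6: fault, evict 5, frames [7, 6]
7: hit
Page faults: 8.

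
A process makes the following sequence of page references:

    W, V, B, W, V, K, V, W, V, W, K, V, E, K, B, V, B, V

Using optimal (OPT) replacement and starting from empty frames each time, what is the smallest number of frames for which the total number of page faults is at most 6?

f=1: 18 faults
f=2: 10 faults
f=3: 6 faults
f=4: 5 faults
f=5: 5 faults
Smallest f with faults ≤ 6 is 3.

3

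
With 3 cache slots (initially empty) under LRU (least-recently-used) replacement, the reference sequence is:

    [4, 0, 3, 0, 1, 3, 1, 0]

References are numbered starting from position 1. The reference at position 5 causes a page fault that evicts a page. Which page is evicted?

4

pos 1: 4 -> miss, frames {4}
pos 2: 0 -> miss, frames {4,0}
pos 3: 3 -> miss, frames {4,0,3}
pos 4: 0 -> hit
pos 5: 1 -> miss, evict 4, frames {3,0,1}
At position 5, page 4 is evicted.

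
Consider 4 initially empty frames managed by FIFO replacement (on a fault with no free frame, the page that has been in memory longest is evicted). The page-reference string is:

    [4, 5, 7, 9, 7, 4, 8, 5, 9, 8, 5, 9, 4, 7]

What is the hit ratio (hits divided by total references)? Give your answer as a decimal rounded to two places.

4 → fault, frames (4)
5 → fault, frames (4 5)
7 → fault, frames (4 5 7)
9 → fault, frames (4 5 7 9)
7 → hit
4 → hit
8 → fault, evict 4, frames (5 7 9 8)
5 → hit
9 → hit
8 → hit
5 → hit
9 → hit
4 → fault, evict 5, frames (7 9 8 4)
7 → hit
Hits: 8 of 14 references → 8/14 = 0.5714.

0.57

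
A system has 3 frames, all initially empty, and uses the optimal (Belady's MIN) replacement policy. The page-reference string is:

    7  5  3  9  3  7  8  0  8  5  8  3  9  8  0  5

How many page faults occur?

7 -> miss, frames (7)
5 -> miss, frames (7 5)
3 -> miss, frames (7 5 3)
9 -> miss, evict 5, frames (7 3 9)
3 -> hit
7 -> hit
8 -> miss, evict 7, frames (3 9 8)
0 -> miss, evict 9, frames (3 8 0)
8 -> hit
5 -> miss, evict 0, frames (3 8 5)
8 -> hit
3 -> hit
9 -> miss, evict 3, frames (8 5 9)
8 -> hit
0 -> miss, evict 9, frames (8 5 0)
5 -> hit
Page faults: 9.

9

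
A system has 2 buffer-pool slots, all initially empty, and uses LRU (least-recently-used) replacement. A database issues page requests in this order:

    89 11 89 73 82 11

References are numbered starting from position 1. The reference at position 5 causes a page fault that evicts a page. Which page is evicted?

pos 1: 89: fault, frames (89)
pos 2: 11: fault, frames (89 11)
pos 3: 89: hit
pos 4: 73: fault, evict 11, frames (89 73)
pos 5: 82: fault, evict 89, frames (73 82)
At position 5, page 89 is evicted.

89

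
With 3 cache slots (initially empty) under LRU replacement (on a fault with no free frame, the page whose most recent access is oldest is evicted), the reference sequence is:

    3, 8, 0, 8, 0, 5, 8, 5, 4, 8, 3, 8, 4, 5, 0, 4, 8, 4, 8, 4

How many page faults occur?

9

3 -> fault, frames {3}
8 -> fault, frames {3,8}
0 -> fault, frames {3,8,0}
8 -> hit
0 -> hit
5 -> fault, evict 3, frames {8,0,5}
8 -> hit
5 -> hit
4 -> fault, evict 0, frames {8,5,4}
8 -> hit
3 -> fault, evict 5, frames {4,8,3}
8 -> hit
4 -> hit
5 -> fault, evict 3, frames {8,4,5}
0 -> fault, evict 8, frames {4,5,0}
4 -> hit
8 -> fault, evict 5, frames {0,4,8}
4 -> hit
8 -> hit
4 -> hit
Page faults: 9.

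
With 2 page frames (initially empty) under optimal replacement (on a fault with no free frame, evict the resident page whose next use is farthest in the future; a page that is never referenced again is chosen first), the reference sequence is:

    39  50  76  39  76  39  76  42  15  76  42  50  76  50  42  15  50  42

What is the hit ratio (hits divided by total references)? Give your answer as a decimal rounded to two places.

0.44

39 -> miss, frames {39}
50 -> miss, frames {39,50}
76 -> miss, evict 50, frames {39,76}
39 -> hit
76 -> hit
39 -> hit
76 -> hit
42 -> miss, evict 39, frames {76,42}
15 -> miss, evict 42, frames {76,15}
76 -> hit
42 -> miss, evict 15, frames {76,42}
50 -> miss, evict 42, frames {76,50}
76 -> hit
50 -> hit
42 -> miss, evict 76, frames {50,42}
15 -> miss, evict 42, frames {50,15}
50 -> hit
42 -> miss, evict 15, frames {50,42}
Hits: 8 of 18 references → 8/18 = 0.4444.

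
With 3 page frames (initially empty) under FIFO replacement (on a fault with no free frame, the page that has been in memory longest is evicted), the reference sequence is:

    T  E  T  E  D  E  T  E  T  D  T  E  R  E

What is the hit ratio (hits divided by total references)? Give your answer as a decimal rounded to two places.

0.71

T -> miss, frames {T}
E -> miss, frames {T,E}
T -> hit
E -> hit
D -> miss, frames {T,E,D}
E -> hit
T -> hit
E -> hit
T -> hit
D -> hit
T -> hit
E -> hit
R -> miss, evict T, frames {E,D,R}
E -> hit
Hits: 10 of 14 references → 10/14 = 0.7143.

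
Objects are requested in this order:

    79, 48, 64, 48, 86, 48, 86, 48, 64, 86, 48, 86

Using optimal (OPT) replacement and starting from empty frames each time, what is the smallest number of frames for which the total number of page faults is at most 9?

f=1: 12 faults
f=2: 6 faults
f=3: 4 faults
f=4: 4 faults
Smallest f with faults ≤ 9 is 2.

2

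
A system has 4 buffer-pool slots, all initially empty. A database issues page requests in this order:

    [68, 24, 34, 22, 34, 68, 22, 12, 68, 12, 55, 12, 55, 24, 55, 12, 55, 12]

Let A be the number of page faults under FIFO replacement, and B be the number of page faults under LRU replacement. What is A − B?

1

Under FIFO: F F F F . . . F F . F . . F . . . . → 8 faults.
Under LRU: F F F F . . . F . . F . . F . . . . → 7 faults.
A − B = 8 − 7 = 1.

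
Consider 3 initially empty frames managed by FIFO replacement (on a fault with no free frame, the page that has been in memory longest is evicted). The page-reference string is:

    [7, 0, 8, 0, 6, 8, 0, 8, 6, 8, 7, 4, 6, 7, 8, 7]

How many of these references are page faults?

7 -> fault, frames {7}
0 -> fault, frames {7,0}
8 -> fault, frames {7,0,8}
0 -> hit
6 -> fault, evict 7, frames {0,8,6}
8 -> hit
0 -> hit
8 -> hit
6 -> hit
8 -> hit
7 -> fault, evict 0, frames {8,6,7}
4 -> fault, evict 8, frames {6,7,4}
6 -> hit
7 -> hit
8 -> fault, evict 6, frames {7,4,8}
7 -> hit
Page faults: 7.

7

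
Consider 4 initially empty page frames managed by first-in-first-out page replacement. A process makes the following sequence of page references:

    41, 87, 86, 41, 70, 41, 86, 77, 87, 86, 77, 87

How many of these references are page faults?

41: fault, frames (41)
87: fault, frames (41 87)
86: fault, frames (41 87 86)
41: hit
70: fault, frames (41 87 86 70)
41: hit
86: hit
77: fault, evict 41, frames (87 86 70 77)
87: hit
86: hit
77: hit
87: hit
Page faults: 5.

5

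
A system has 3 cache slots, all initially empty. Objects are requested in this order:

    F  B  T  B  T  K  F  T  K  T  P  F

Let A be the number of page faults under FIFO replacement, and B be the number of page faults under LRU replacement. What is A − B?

-1

Under FIFO: F F F . . F F . . . F . → 6 faults.
Under LRU: F F F . . F F . . . F F → 7 faults.
A − B = 6 − 7 = -1.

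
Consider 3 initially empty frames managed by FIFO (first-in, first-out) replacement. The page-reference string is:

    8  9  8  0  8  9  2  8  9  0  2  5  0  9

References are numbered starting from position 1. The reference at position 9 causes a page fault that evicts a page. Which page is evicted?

0

pos 1: 8: fault, frames (8)
pos 2: 9: fault, frames (8 9)
pos 3: 8: hit
pos 4: 0: fault, frames (8 9 0)
pos 5: 8: hit
pos 6: 9: hit
pos 7: 2: fault, evict 8, frames (9 0 2)
pos 8: 8: fault, evict 9, frames (0 2 8)
pos 9: 9: fault, evict 0, frames (2 8 9)
At position 9, page 0 is evicted.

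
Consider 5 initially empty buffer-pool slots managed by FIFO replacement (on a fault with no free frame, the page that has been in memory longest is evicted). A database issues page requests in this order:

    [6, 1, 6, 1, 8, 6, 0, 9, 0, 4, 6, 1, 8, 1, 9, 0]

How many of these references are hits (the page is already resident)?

6 → miss, frames [6]
1 → miss, frames [6, 1]
6 → hit
1 → hit
8 → miss, frames [6, 1, 8]
6 → hit
0 → miss, frames [6, 1, 8, 0]
9 → miss, frames [6, 1, 8, 0, 9]
0 → hit
4 → miss, evict 6, frames [1, 8, 0, 9, 4]
6 → miss, evict 1, frames [8, 0, 9, 4, 6]
1 → miss, evict 8, frames [0, 9, 4, 6, 1]
8 → miss, evict 0, frames [9, 4, 6, 1, 8]
1 → hit
9 → hit
0 → miss, evict 9, frames [4, 6, 1, 8, 0]
Hits: 6.

6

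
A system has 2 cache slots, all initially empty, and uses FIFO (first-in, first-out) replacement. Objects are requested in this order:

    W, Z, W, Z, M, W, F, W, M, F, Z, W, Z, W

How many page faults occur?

8

W: miss, frames [W]
Z: miss, frames [W, Z]
W: hit
Z: hit
M: miss, evict W, frames [Z, M]
W: miss, evict Z, frames [M, W]
F: miss, evict M, frames [W, F]
W: hit
M: miss, evict W, frames [F, M]
F: hit
Z: miss, evict F, frames [M, Z]
W: miss, evict M, frames [Z, W]
Z: hit
W: hit
Page faults: 8.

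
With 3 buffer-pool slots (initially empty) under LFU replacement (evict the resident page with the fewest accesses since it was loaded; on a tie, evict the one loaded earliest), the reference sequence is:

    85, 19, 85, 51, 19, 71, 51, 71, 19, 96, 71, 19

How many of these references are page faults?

85: miss, frames (85)
19: miss, frames (85 19)
85: hit
51: miss, frames (85 19 51)
19: hit
71: miss, evict 51, frames (85 19 71)
51: miss, evict 71, frames (85 19 51)
71: miss, evict 51, frames (85 19 71)
19: hit
96: miss, evict 71, frames (85 19 96)
71: miss, evict 96, frames (85 19 71)
19: hit
Page faults: 8.

8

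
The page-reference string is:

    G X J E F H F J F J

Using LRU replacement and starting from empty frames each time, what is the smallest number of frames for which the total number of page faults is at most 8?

f=1: 10 faults
f=2: 7 faults
f=3: 7 faults
f=4: 6 faults
f=5: 6 faults
f=6: 6 faults
Smallest f with faults ≤ 8 is 2.

2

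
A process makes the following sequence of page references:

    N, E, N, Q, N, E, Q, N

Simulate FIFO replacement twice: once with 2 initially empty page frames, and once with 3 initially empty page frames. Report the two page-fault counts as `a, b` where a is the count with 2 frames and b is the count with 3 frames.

7, 3

2 frames: F F . F F F F F → 7 faults.
3 frames: F F . F . . . . → 3 faults.
3 < 7: adding a frame reduced faults, as is typical.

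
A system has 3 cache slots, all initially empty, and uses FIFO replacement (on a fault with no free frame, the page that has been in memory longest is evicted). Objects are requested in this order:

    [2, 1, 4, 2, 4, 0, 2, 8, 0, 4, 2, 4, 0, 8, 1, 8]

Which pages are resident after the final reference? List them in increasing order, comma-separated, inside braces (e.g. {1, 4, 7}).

2 → fault, frames {2}
1 → fault, frames {2,1}
4 → fault, frames {2,1,4}
2 → hit
4 → hit
0 → fault, evict 2, frames {1,4,0}
2 → fault, evict 1, frames {4,0,2}
8 → fault, evict 4, frames {0,2,8}
0 → hit
4 → fault, evict 0, frames {2,8,4}
2 → hit
4 → hit
0 → fault, evict 2, frames {8,4,0}
8 → hit
1 → fault, evict 8, frames {4,0,1}
8 → fault, evict 4, frames {0,1,8}

{0, 1, 8}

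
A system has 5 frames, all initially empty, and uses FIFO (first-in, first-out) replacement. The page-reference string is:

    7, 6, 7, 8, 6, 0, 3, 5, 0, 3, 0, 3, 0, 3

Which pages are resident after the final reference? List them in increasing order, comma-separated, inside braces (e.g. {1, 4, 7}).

7 → fault, frames [7]
6 → fault, frames [7, 6]
7 → hit
8 → fault, frames [7, 6, 8]
6 → hit
0 → fault, frames [7, 6, 8, 0]
3 → fault, frames [7, 6, 8, 0, 3]
5 → fault, evict 7, frames [6, 8, 0, 3, 5]
0 → hit
3 → hit
0 → hit
3 → hit
0 → hit
3 → hit

{0, 3, 5, 6, 8}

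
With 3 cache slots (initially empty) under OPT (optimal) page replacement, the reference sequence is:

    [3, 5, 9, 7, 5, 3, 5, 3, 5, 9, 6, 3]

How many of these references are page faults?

6

3 -> miss, frames [3]
5 -> miss, frames [3, 5]
9 -> miss, frames [3, 5, 9]
7 -> miss, evict 9, frames [3, 5, 7]
5 -> hit
3 -> hit
5 -> hit
3 -> hit
5 -> hit
9 -> miss, evict 7, frames [3, 5, 9]
6 -> miss, evict 9, frames [3, 5, 6]
3 -> hit
Page faults: 6.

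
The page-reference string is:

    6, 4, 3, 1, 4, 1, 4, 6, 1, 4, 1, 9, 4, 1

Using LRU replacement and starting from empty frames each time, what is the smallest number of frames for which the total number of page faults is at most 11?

2

f=1: 14 faults
f=2: 11 faults
f=3: 6 faults
f=4: 5 faults
f=5: 5 faults
Smallest f with faults ≤ 11 is 2.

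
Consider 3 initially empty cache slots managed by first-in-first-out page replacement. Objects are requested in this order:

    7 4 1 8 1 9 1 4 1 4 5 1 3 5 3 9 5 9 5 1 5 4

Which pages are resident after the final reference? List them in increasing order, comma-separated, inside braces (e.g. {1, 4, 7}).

{1, 4, 5}

7: miss, frames {7}
4: miss, frames {7,4}
1: miss, frames {7,4,1}
8: miss, evict 7, frames {4,1,8}
1: hit
9: miss, evict 4, frames {1,8,9}
1: hit
4: miss, evict 1, frames {8,9,4}
1: miss, evict 8, frames {9,4,1}
4: hit
5: miss, evict 9, frames {4,1,5}
1: hit
3: miss, evict 4, frames {1,5,3}
5: hit
3: hit
9: miss, evict 1, frames {5,3,9}
5: hit
9: hit
5: hit
1: miss, evict 5, frames {3,9,1}
5: miss, evict 3, frames {9,1,5}
4: miss, evict 9, frames {1,5,4}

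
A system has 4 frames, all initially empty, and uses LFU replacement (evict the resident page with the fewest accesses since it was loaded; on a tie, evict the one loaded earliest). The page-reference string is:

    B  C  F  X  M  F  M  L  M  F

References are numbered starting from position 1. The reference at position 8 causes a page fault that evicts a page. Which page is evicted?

pos 1: B → miss, frames [B]
pos 2: C → miss, frames [B, C]
pos 3: F → miss, frames [B, C, F]
pos 4: X → miss, frames [B, C, F, X]
pos 5: M → miss, evict B, frames [C, F, X, M]
pos 6: F → hit
pos 7: M → hit
pos 8: L → miss, evict C, frames [F, X, M, L]
At position 8, page C is evicted.

C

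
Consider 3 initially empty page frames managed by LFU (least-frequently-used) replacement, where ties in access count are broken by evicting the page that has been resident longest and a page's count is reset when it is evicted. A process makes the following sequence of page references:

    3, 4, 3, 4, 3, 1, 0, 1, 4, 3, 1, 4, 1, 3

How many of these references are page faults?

5

3 → miss, frames (3)
4 → miss, frames (3 4)
3 → hit
4 → hit
3 → hit
1 → miss, frames (3 4 1)
0 → miss, evict 1, frames (3 4 0)
1 → miss, evict 0, frames (3 4 1)
4 → hit
3 → hit
1 → hit
4 → hit
1 → hit
3 → hit
Page faults: 5.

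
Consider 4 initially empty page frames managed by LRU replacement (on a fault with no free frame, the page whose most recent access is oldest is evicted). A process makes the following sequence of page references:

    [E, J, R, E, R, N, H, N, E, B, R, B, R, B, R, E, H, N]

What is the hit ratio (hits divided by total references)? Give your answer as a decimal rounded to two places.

E: fault, frames [E]
J: fault, frames [E, J]
R: fault, frames [E, J, R]
E: hit
R: hit
N: fault, frames [J, E, R, N]
H: fault, evict J, frames [E, R, N, H]
N: hit
E: hit
B: fault, evict R, frames [H, N, E, B]
R: fault, evict H, frames [N, E, B, R]
B: hit
R: hit
B: hit
R: hit
E: hit
H: fault, evict N, frames [B, R, E, H]
N: fault, evict B, frames [R, E, H, N]
Hits: 9 of 18 references → 9/18 = 0.5000.

0.50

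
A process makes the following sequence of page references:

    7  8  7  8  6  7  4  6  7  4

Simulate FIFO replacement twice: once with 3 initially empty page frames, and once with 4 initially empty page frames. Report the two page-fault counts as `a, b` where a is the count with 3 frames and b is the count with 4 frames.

3 frames: F F . . F . F . F . → 5 faults.
4 frames: F F . . F . F . . . → 4 faults.
4 < 5: adding a frame reduced faults, as is typical.

5, 4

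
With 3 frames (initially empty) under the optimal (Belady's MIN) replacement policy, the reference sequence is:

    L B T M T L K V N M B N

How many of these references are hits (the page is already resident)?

4

L -> fault, frames (L)
B -> fault, frames (L B)
T -> fault, frames (L B T)
M -> fault, evict B, frames (L T M)
T -> hit
L -> hit
K -> fault, evict T, frames (L M K)
V -> fault, evict K, frames (L M V)
N -> fault, evict V, frames (L M N)
M -> hit
B -> fault, evict M, frames (L N B)
N -> hit
Hits: 4.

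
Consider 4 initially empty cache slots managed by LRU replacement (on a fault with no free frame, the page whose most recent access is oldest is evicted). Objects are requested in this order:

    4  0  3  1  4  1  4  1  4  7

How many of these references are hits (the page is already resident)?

5

4 -> fault, frames {4}
0 -> fault, frames {4,0}
3 -> fault, frames {4,0,3}
1 -> fault, frames {4,0,3,1}
4 -> hit
1 -> hit
4 -> hit
1 -> hit
4 -> hit
7 -> fault, evict 0, frames {3,1,4,7}
Hits: 5.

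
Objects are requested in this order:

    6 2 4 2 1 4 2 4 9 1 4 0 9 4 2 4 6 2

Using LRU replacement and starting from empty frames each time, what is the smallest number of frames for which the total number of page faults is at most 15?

f=1: 18 faults
f=2: 15 faults
f=3: 10 faults
f=4: 8 faults
f=5: 7 faults
f=6: 6 faults
Smallest f with faults ≤ 15 is 2.

2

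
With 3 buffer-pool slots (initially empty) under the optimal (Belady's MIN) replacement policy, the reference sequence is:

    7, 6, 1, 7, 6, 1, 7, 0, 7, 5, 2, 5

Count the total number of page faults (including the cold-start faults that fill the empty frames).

7: fault, frames [7]
6: fault, frames [7, 6]
1: fault, frames [7, 6, 1]
7: hit
6: hit
1: hit
7: hit
0: fault, evict 1, frames [7, 6, 0]
7: hit
5: fault, evict 0, frames [7, 6, 5]
2: fault, evict 6, frames [7, 5, 2]
5: hit
Page faults: 6.

6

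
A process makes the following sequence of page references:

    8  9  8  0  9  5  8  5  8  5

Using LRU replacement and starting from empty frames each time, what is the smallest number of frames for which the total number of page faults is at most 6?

2

f=1: 10 faults
f=2: 6 faults
f=3: 5 faults
f=4: 4 faults
Smallest f with faults ≤ 6 is 2.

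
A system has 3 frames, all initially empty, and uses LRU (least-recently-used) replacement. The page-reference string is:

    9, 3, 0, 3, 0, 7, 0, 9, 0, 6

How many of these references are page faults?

6

9 → fault, frames {9}
3 → fault, frames {9,3}
0 → fault, frames {9,3,0}
3 → hit
0 → hit
7 → fault, evict 9, frames {3,0,7}
0 → hit
9 → fault, evict 3, frames {7,0,9}
0 → hit
6 → fault, evict 7, frames {9,0,6}
Page faults: 6.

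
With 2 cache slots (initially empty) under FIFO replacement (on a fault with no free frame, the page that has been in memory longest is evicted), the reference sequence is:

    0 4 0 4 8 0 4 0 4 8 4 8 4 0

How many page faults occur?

7

0 → miss, frames [0]
4 → miss, frames [0, 4]
0 → hit
4 → hit
8 → miss, evict 0, frames [4, 8]
0 → miss, evict 4, frames [8, 0]
4 → miss, evict 8, frames [0, 4]
0 → hit
4 → hit
8 → miss, evict 0, frames [4, 8]
4 → hit
8 → hit
4 → hit
0 → miss, evict 4, frames [8, 0]
Page faults: 7.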